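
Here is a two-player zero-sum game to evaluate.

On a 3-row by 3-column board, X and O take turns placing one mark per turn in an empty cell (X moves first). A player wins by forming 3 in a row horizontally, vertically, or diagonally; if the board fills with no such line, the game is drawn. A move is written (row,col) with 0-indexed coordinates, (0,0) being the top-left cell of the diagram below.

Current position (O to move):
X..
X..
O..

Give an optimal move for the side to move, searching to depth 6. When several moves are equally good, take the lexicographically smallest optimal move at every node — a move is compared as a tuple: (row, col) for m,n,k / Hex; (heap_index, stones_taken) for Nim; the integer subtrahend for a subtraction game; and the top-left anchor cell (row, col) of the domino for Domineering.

[X../X../O..] O move#1: (0,1):-1/XO./X../O.., (0,2):-1/X.O/X../O.., (1,1):+0/X../XO./O.., (1,2):+0/X../X.O/O.., (2,1):+1/X../X../OO.*, (2,2):+1/X../X../O.O
[X../X../OO.] X move#2: (0,1):-1/XX./X../OO.*, (0,2):-1/X.X/X../OO., (1,1):-1/X../XX./OO., (1,2):-1/X../X.X/OO., (2,2):-1/X../X../OOX
[XX./X../OO.] O move#3: (0,2):+1/XXO/X../OO.*, (1,1):-1/XX./XO./OO., (1,2):-1/XX./X.O/OO., (2,2):+1/XX./X../OOO
[XXO/X../OO.] X move#4: (1,1):-1/XXO/XX./OO.*, (1,2):-1/XXO/X.X/OO., (2,2):-1/XXO/X../OOX
[XXO/XX./OO.] O move#5: (1,2):-1/XXO/XXO/OO., (2,2):+1/XXO/XX./OOO*
[XXO/XX./OOO] end (terminal -1, X#6); searched X../X../O.. to 6

O's best at [X../X../O..]: (2,1)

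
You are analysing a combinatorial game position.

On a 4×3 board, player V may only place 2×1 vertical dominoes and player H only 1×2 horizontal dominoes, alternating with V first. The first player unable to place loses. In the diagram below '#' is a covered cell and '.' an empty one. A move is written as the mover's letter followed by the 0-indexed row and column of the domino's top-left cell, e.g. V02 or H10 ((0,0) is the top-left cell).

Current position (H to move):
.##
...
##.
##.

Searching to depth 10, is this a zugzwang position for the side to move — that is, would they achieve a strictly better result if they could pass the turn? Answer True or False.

[.##/.../##./##.] H move#1: H10:-1/.##/##./##./##.*, H11:-1/.##/.##/##./##.
[.##/##./##./##.] V move#2: V12:+1/.##/###/###/##.*, V22:+1/.##/##./###/###
[.##/###/###/##.] end (terminal -1, H#3); searched .##/.../##./##. to 10
if H skipped the turn, V would face:
~ [.##/.../##./##.] V move#1: V00:+1/###/#../##./##.*, V12:-1/.##/..#/###/##., V22:-1/.##/.../###/###
~ [###/#../##./##.] H move#2: H11:-1/###/###/##./##.*
~ [###/###/##./##.] V move#3: V22:+1/###/###/###/###*
~ [###/###/###/###] end (terminal -1, H#4); searched .##/.../##./##. to 10
compare (H): move=-1 vs pass=-1

zugzwang(.##/.../##./##., H) = False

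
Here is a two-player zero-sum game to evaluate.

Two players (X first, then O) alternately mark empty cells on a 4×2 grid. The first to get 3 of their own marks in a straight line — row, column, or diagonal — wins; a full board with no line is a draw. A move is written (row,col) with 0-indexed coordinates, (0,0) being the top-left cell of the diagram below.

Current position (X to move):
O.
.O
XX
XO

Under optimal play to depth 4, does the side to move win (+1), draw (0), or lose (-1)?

value(O./.O/XX/XO, X) = +1

p1 X@[O./.O/XX/XO]: (0,1)[OX/.O/XX/XO]+0 (1,0)[O./XO/XX/XO]+1*
p2 O@[O./XO/XX/XO] terminal -1; root [O./.O/XX/XO] d4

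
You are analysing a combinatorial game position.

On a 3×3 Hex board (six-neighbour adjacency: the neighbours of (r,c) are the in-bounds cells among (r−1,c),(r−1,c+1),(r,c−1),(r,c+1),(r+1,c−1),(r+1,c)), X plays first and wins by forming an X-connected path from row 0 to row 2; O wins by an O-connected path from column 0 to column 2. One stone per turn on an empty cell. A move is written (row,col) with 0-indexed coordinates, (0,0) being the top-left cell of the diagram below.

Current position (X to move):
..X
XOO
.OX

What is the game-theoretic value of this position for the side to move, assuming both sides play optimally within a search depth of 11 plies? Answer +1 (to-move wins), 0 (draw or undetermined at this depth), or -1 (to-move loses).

value(..X/XOO/.OX, X) = +1

ply 1, X at ..X/XOO/.OX | (0,0)=-1→X.X/XOO/.OX; (0,1)=-1→.XX/XOO/.OX; (2,0)=+1→..X/XOO/XOX*
ply 2, O at ..X/XOO/XOX | (0,0)=-1→O.X/XOO/XOX*; (0,1)=-1→.OX/XOO/XOX
ply 3, X at O.X/XOO/XOX | (0,1)=+1→OXX/XOO/XOX*
ply 4: OXX/XOO/XOX is terminal -1 (O); from ..X/XOO/.OX depth 11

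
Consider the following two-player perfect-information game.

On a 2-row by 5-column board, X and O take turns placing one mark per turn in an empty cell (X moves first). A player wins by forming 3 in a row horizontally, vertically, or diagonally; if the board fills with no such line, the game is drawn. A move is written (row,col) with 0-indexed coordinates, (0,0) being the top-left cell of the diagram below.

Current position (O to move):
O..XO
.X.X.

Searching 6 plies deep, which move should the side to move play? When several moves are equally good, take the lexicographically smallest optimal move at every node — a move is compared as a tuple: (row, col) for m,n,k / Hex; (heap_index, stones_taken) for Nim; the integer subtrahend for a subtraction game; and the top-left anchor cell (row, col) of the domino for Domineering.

[O..XO/.X.X.] O move#1: (0,1):-1/OO.XO/.X.X., (0,2):-1/O.OXO/.X.X., (1,0):-1/O..XO/OX.X., (1,2):+0/O..XO/.XOX.*, (1,4):-1/O..XO/.X.XO
[O..XO/.XOX.] X move#2: (0,1):+0/OX.XO/.XOX.*, (0,2):+0/O.XXO/.XOX., (1,0):+0/O..XO/XXOX., (1,4):+0/O..XO/.XOXX
[OX.XO/.XOX.] O move#3: (0,2):+0/OXOXO/.XOX.*, (1,0):-1/OX.XO/OXOX., (1,4):-1/OX.XO/.XOXO
[OXOXO/.XOX.] X move#4: (1,0):+0/OXOXO/XXOX.*, (1,4):+0/OXOXO/.XOXX
[OXOXO/XXOX.] O move#5: (1,4):+0/OXOXO/XXOXO*
[OXOXO/XXOXO] end (terminal +0, X#6); searched O..XO/.X.X. to 6

O's best at [O..XO/.X.X.]: (1,2)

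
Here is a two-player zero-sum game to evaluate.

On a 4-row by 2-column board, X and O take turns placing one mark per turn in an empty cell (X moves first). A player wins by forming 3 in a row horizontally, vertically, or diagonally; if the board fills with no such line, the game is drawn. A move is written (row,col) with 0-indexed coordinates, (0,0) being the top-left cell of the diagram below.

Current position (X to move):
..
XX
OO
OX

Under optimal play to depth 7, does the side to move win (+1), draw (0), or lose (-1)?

value(../XX/OO/OX, X) = 0

p1 X@[../XX/OO/OX]: (0,0)[X./XX/OO/OX]+0* (0,1)[.X/XX/OO/OX]+0
p2 O@[X./XX/OO/OX]: (0,1)[XO/XX/OO/OX]+0*
p3 X@[XO/XX/OO/OX] terminal +0; root [../XX/OO/OX] d7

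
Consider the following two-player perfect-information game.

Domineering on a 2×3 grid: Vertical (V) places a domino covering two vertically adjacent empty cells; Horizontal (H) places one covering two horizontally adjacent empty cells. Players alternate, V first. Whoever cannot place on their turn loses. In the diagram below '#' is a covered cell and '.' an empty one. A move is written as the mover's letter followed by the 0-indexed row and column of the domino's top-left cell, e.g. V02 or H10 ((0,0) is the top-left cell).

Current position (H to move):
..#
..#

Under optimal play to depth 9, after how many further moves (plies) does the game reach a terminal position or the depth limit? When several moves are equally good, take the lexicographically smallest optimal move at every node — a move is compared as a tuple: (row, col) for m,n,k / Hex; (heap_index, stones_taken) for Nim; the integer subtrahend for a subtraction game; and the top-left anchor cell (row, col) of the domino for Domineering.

PV length from [..#/..#]: 1 ply

[..#/..#] H move#1: H00:+1/###/..#*, H10:+1/..#/###
[###/..#] end (terminal -1, V#2); searched ..#/..# to 9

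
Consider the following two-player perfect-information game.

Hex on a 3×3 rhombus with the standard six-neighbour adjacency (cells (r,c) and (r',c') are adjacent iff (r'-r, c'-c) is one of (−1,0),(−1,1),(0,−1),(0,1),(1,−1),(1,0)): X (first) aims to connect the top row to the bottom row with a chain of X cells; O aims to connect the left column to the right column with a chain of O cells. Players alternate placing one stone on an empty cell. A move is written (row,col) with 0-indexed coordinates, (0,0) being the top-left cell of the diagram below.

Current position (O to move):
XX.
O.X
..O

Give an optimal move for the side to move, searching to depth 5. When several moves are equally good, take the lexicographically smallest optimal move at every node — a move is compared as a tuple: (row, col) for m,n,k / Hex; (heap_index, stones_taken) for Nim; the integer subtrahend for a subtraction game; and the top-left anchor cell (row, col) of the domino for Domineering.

O's best at [XX./O.X/..O]: (1,1)

ply 1, O at XX./O.X/..O | (0,2)=-1→XXO/O.X/..O; (1,1)=+1→XX./OOX/..O*; (2,0)=-1→XX./O.X/O.O; (2,1)=+1→XX./O.X/.OO
ply 2, X at XX./OOX/..O | (0,2)=-1→XXX/OOX/..O*; (2,0)=-1→XX./OOX/X.O; (2,1)=-1→XX./OOX/.XO
ply 3, O at XXX/OOX/..O | (2,0)=-1→XXX/OOX/O.O; (2,1)=+1→XXX/OOX/.OO*
ply 4: XXX/OOX/.OO is terminal -1 (X); from XX./O.X/..O depth 5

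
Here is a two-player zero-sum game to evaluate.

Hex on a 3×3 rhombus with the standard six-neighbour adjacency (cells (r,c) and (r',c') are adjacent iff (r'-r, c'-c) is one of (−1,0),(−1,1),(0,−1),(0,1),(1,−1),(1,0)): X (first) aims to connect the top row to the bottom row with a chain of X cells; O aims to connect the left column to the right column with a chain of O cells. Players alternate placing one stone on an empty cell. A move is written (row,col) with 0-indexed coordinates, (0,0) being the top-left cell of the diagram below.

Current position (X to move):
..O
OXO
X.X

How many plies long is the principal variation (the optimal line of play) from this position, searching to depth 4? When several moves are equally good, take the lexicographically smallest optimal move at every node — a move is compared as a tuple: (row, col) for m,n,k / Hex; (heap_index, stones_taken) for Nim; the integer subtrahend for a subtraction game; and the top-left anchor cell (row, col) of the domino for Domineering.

PV length from [..O/OXO/X.X]: 1 ply

[..O/OXO/X.X] X move#1: (0,0):-1/X.O/OXO/X.X, (0,1):+1/.XO/OXO/X.X*, (2,1):-1/..O/OXO/XXX
[.XO/OXO/X.X] end (terminal -1, O#2); searched ..O/OXO/X.X to 4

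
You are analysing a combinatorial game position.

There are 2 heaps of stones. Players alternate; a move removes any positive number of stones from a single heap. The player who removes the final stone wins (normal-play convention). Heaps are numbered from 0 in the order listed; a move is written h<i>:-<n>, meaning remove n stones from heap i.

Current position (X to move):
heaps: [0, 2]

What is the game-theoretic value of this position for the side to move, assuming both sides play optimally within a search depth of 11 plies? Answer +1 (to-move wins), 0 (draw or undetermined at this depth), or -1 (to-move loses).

value((0,2), X) = +1

[(0,2)] X move#1: h1:-1:-1/(0,1), h1:-2:+1/(0,0)*
[(0,0)] end (terminal -1, O#2); searched (0,2) to 11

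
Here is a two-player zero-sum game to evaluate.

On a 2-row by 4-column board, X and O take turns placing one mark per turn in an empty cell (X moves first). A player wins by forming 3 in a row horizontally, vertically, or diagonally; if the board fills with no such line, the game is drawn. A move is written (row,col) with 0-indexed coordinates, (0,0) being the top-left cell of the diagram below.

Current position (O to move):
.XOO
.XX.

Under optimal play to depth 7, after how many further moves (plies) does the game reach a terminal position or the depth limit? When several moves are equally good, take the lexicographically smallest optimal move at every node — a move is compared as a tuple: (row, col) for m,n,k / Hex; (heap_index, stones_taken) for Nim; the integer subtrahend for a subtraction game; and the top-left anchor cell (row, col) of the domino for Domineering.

PV length from [.XOO/.XX.]: 2 plies

p1 O@[.XOO/.XX.]: (0,0)[OXOO/.XX.]-1* (1,0)[.XOO/OXX.]-1 (1,3)[.XOO/.XXO]-1
p2 X@[OXOO/.XX.]: (1,0)[OXOO/XXX.]+1* (1,3)[OXOO/.XXX]+1
p3 O@[OXOO/XXX.] terminal -1; root [.XOO/.XX.] d7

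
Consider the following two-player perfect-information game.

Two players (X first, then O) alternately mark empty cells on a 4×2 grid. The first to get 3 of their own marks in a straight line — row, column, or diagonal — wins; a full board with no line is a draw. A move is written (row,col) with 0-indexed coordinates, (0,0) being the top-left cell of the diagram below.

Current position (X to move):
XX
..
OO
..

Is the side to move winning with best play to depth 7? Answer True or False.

[XX/../OO/..] X move#1: (1,0):+0/XX/X./OO/..*, (1,1):+0/XX/.X/OO/.., (3,0):+0/XX/../OO/X., (3,1):+0/XX/../OO/.X
[XX/X./OO/..] O move#2: (1,1):+0/XX/XO/OO/..*, (3,0):+0/XX/X./OO/O., (3,1):+0/XX/X./OO/.O
[XX/XO/OO/..] X move#3: (3,0):-1/XX/XO/OO/X., (3,1):+0/XX/XO/OO/.X*
[XX/XO/OO/.X] O move#4: (3,0):+0/XX/XO/OO/OX*
[XX/XO/OO/OX] end (terminal +0, X#5); searched XX/../OO/.. to 7

X winning at [XX/../OO/..]: False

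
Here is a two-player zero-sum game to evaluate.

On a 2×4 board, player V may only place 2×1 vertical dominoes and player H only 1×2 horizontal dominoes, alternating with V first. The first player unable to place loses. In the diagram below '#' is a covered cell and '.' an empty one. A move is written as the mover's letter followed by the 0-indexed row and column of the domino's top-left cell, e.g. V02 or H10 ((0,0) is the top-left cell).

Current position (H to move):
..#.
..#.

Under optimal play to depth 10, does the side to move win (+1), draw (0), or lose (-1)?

p1 H@[..#./..#.]: H00[###./..#.]+1* H10[..#./###.]+1
p2 V@[###./..#.]: V03[####/..##]-1*
p3 H@[####/..##]: H10[####/####]+1*
p4 V@[####/####] terminal -1; root [..#./..#.] d10

value(..#./..#., H) = +1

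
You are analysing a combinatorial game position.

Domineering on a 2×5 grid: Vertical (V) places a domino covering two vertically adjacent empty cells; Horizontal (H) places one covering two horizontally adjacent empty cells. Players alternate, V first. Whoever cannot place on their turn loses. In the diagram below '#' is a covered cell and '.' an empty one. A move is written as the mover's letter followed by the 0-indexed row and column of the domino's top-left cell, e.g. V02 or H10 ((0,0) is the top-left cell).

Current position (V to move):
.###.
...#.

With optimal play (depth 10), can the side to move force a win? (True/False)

ply 1, V at .###./...#. | V00=+1→####./#..#.*; V04=-1→.####/...##
ply 2, H at ####./#..#. | H11=-1→####./####.*
ply 3, V at ####./####. | V04=+1→#####/#####*
ply 4: #####/##### is terminal -1 (H); from .###./...#. depth 10

V winning at [.###./...#.]: True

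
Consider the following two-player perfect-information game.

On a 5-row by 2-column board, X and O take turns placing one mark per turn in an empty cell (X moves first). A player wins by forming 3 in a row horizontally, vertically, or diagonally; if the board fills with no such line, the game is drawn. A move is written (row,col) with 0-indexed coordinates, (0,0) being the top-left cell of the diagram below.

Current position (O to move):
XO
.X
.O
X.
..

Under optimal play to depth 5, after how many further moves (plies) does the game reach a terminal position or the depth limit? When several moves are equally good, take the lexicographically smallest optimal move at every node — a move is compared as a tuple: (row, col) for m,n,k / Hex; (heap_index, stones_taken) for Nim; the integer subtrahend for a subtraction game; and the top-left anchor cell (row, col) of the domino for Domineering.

PV length from [XO/.X/.O/X./..]: 5 plies

p1 O@[XO/.X/.O/X./..]: (1,0)[XO/OX/.O/X./..]+0* (2,0)[XO/.X/OO/X./..]+0 (3,1)[XO/.X/.O/XO/..]+0 (4,0)[XO/.X/.O/X./O.]+0 (4,1)[XO/.X/.O/X./.O]+0
p2 X@[XO/OX/.O/X./..]: (2,0)[XO/OX/XO/X./..]+0* (3,1)[XO/OX/.O/XX/..]+0 (4,0)[XO/OX/.O/X./X.]+0 (4,1)[XO/OX/.O/X./.X]+0
p3 O@[XO/OX/XO/X./..]: (3,1)[XO/OX/XO/XO/..]-1 (4,0)[XO/OX/XO/X./O.]+0* (4,1)[XO/OX/XO/X./.O]-1
p4 X@[XO/OX/XO/X./O.]: (3,1)[XO/OX/XO/XX/O.]+0* (4,1)[XO/OX/XO/X./OX]+0
p5 O@[XO/OX/XO/XX/O.]: (4,1)[XO/OX/XO/XX/OO]+0*
p6 X@[XO/OX/XO/XX/OO] terminal +0; root [XO/.X/.O/X./..] d5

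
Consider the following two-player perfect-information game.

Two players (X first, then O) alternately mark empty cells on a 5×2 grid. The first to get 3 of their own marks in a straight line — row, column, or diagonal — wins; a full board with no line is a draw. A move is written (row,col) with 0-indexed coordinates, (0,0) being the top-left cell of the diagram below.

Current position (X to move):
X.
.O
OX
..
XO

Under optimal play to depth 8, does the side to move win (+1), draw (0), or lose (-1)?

value(X./.O/OX/../XO, X) = 0

ply 1, X at X./.O/OX/../XO | (0,1)=+0→XX/.O/OX/../XO*; (1,0)=+0→X./XO/OX/../XO; (3,0)=+0→X./.O/OX/X./XO; (3,1)=+0→X./.O/OX/.X/XO
ply 2, O at XX/.O/OX/../XO | (1,0)=+0→XX/OO/OX/../XO*; (3,0)=+0→XX/.O/OX/O./XO; (3,1)=+0→XX/.O/OX/.O/XO
ply 3, X at XX/OO/OX/../XO | (3,0)=+0→XX/OO/OX/X./XO*; (3,1)=-1→XX/OO/OX/.X/XO
ply 4, O at XX/OO/OX/X./XO | (3,1)=+0→XX/OO/OX/XO/XO*
ply 5: XX/OO/OX/XO/XO is terminal +0 (X); from X./.O/OX/../XO depth 8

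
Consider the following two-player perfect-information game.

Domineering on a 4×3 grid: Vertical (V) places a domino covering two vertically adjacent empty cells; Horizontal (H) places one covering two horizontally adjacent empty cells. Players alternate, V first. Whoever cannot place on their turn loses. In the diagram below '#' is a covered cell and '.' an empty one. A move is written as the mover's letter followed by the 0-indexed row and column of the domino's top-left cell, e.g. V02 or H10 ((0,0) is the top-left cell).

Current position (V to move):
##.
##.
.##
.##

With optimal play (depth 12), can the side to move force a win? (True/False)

ply 1, V at ##./##./.##/.## | V02=+1→###/###/.##/.##*; V20=+1→##./##./###/###
ply 2: ###/###/.##/.## is terminal -1 (H); from ##./##./.##/.## depth 12

V winning at [##./##./.##/.##]: True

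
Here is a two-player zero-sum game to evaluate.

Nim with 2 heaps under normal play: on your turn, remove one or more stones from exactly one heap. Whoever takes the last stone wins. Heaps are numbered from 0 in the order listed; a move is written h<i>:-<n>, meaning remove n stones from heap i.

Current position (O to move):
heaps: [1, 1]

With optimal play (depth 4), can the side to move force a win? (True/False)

O winning at [(1,1)]: False

[(1,1)] O move#1: h0:-1:-1/(0,1)*, h1:-1:-1/(1,0)
[(0,1)] X move#2: h1:-1:+1/(0,0)*
[(0,0)] end (terminal -1, O#3); searched (1,1) to 4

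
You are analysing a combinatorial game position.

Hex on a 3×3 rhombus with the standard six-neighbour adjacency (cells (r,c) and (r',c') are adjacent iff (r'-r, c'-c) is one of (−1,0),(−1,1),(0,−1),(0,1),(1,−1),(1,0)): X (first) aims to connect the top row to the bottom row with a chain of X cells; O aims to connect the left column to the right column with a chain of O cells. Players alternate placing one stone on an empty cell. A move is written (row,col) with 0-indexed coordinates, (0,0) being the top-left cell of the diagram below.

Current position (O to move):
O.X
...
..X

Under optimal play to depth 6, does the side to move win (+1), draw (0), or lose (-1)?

value(O.X/.../..X, O) = -1

[O.X/.../..X] O move#1: (0,1):-1/OOX/.../..X*, (1,0):-1/O.X/O../..X, (1,1):-1/O.X/.O./..X, (1,2):-1/O.X/..O/..X, (2,0):-1/O.X/.../O.X, (2,1):-1/O.X/.../.OX
[OOX/.../..X] X move#2: (1,0):+1/OOX/X../..X*, (1,1):+1/OOX/.X./..X, (1,2):+1/OOX/..X/..X, (2,0):+1/OOX/.../X.X, (2,1):+1/OOX/.../.XX
[OOX/X../..X] O move#3: (1,1):-1/OOX/XO./..X*, (1,2):-1/OOX/X.O/..X, (2,0):-1/OOX/X../O.X, (2,1):-1/OOX/X../.OX
[OOX/XO./..X] X move#4: (1,2):+1/OOX/XOX/..X*, (2,0):-1/OOX/XO./X.X, (2,1):-1/OOX/XO./.XX
[OOX/XOX/..X] end (terminal -1, O#5); searched O.X/.../..X to 6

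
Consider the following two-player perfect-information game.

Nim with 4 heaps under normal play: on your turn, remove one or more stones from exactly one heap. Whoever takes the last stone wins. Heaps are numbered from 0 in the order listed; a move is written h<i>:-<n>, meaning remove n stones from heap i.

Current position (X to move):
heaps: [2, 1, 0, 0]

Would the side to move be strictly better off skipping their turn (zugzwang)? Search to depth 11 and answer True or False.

p1 X@[(2,1,0,0)]: h0:-1[(1,1,0,0)]+1* h0:-2[(0,1,0,0)]-1 h1:-1[(2,0,0,0)]-1
p2 O@[(1,1,0,0)]: h0:-1[(0,1,0,0)]-1* h1:-1[(1,0,0,0)]-1
p3 X@[(0,1,0,0)]: h1:-1[(0,0,0,0)]+1*
p4 O@[(0,0,0,0)] terminal -1; root [(2,1,0,0)] d11
suppose X passes — search the same position with O to move:
pass> p1 O@[(2,1,0,0)]: h0:-1[(1,1,0,0)]+1* h0:-2[(0,1,0,0)]-1 h1:-1[(2,0,0,0)]-1
pass> p2 X@[(1,1,0,0)]: h0:-1[(0,1,0,0)]-1* h1:-1[(1,0,0,0)]-1
pass> p3 O@[(0,1,0,0)]: h1:-1[(0,0,0,0)]+1*
pass> p4 X@[(0,0,0,0)] terminal -1; root [(2,1,0,0)] d11
for X: play +1, pass -1

zugzwang((2,1,0,0), X) = False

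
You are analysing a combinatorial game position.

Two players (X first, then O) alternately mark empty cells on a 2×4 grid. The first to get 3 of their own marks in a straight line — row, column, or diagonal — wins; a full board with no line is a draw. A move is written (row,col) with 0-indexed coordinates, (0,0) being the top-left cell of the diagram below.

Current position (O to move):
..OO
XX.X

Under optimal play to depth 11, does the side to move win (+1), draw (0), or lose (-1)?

ply 1, O at ..OO/XX.X | (0,0)=-1→O.OO/XX.X; (0,1)=+1→.OOO/XX.X*; (1,2)=+0→..OO/XXOX
ply 2: .OOO/XX.X is terminal -1 (X); from ..OO/XX.X depth 11

value(..OO/XX.X, O) = +1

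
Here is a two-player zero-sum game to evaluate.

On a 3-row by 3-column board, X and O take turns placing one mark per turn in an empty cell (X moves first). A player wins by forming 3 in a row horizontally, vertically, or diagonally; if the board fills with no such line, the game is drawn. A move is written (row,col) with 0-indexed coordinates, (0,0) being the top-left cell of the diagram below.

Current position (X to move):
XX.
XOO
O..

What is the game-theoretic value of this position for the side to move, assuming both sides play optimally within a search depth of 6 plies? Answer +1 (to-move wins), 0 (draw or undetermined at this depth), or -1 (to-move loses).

value(XX./XOO/O.., X) = +1

[XX./XOO/O..] X move#1: (0,2):+1/XXX/XOO/O..*, (2,1):-1/XX./XOO/OX., (2,2):-1/XX./XOO/O.X
[XXX/XOO/O..] end (terminal -1, O#2); searched XX./XOO/O.. to 6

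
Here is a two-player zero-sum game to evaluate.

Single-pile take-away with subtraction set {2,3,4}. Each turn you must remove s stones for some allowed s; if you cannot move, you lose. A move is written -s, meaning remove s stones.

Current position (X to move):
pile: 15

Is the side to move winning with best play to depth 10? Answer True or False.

X winning at [15]: True

[15] X move#1: -2:+1/13*, -3:+1/12, -4:-1/11
[13] O move#2: -2:-1/11*, -3:-1/10, -4:-1/9
[11] X move#3: -2:-1/9, -3:-1/8, -4:+1/7*
[7] O move#4: -2:-1/5*, -3:-1/4, -4:-1/3
[5] X move#5: -2:-1/3, -3:-1/2, -4:+1/1*
[1] end (terminal -1, O#6); searched 15 to 10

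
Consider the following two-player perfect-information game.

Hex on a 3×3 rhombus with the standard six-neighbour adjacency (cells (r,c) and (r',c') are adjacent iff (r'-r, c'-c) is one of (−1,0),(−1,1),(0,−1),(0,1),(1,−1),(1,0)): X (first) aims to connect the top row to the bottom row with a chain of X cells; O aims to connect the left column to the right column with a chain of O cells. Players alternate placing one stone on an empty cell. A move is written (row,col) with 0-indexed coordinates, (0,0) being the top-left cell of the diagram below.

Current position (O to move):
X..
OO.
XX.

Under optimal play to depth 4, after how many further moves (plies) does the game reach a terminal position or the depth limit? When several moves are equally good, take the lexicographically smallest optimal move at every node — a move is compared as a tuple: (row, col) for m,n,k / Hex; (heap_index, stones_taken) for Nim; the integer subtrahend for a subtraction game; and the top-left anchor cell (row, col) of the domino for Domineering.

PV length from [X../OO./XX.]: 3 plies

ply 1, O at X../OO./XX. | (0,1)=+1→XO./OO./XX.*; (0,2)=+1→X.O/OO./XX.; (1,2)=+1→X../OOO/XX.; (2,2)=+1→X../OO./XXO
ply 2, X at XO./OO./XX. | (0,2)=-1→XOX/OO./XX.*; (1,2)=-1→XO./OOX/XX.; (2,2)=-1→XO./OO./XXX
ply 3, O at XOX/OO./XX. | (1,2)=+1→XOX/OOO/XX.*; (2,2)=-1→XOX/OO./XXO
ply 4: XOX/OOO/XX. is terminal -1 (X); from X../OO./XX. depth 4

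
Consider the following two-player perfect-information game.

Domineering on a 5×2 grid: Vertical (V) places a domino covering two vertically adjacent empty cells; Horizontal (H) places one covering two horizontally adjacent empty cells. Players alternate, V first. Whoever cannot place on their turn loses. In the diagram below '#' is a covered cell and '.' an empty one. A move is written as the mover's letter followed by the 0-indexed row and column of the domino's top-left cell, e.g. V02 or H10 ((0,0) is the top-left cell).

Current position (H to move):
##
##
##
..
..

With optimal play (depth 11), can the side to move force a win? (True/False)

H winning at [##/##/##/../..]: True

p1 H@[##/##/##/../..]: H30[##/##/##/##/..]+1* H40[##/##/##/../##]+1
p2 V@[##/##/##/##/..] terminal -1; root [##/##/##/../..] d11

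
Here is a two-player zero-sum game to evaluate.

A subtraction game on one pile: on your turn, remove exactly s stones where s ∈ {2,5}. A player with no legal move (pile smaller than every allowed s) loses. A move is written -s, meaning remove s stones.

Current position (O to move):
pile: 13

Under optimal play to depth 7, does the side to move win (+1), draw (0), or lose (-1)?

value(13, O) = +1

p1 O@[13]: -2[11]+1* -5[8]+1
p2 X@[11]: -2[9]-1* -5[6]-1
p3 O@[9]: -2[7]+1* -5[4]+1
p4 X@[7]: -2[5]-1* -5[2]-1
p5 O@[5]: -2[3]-1 -5[0]+1*
p6 X@[0] terminal -1; root [13] d7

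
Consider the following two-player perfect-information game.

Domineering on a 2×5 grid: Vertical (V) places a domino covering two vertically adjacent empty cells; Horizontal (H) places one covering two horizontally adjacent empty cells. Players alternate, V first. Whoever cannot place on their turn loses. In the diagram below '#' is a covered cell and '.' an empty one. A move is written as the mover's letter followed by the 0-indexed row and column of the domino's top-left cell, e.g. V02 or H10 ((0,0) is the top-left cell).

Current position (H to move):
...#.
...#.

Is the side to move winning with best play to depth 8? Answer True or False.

ply 1, H at ...#./...#. | H00=-1→##.#./...#.*; H01=-1→.###./...#.; H10=-1→...#./##.#.; H11=-1→...#./.###.
ply 2, V at ##.#./...#. | V02=+1→####./..##.*; V04=-1→##.##/...##
ply 3, H at ####./..##. | H10=-1→####./####.*
ply 4, V at ####./####. | V04=+1→#####/#####*
ply 5: #####/##### is terminal -1 (H); from ...#./...#. depth 8

H winning at [...#./...#.]: False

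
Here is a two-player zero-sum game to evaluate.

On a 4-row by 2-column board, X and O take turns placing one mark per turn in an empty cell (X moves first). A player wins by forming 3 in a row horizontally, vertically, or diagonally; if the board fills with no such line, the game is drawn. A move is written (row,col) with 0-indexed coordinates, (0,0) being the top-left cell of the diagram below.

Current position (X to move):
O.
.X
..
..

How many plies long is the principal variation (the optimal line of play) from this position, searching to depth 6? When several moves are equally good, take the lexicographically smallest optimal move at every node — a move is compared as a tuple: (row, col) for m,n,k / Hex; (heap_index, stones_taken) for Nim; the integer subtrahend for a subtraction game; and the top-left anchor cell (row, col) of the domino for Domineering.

PV length from [O./.X/../..]: 3 plies

[O./.X/../..] X move#1: (0,1):+0/OX/.X/../.., (1,0):+0/O./XX/../.., (2,0):+0/O./.X/X./.., (2,1):+1/O./.X/.X/..*, (3,0):+0/O./.X/../X., (3,1):+0/O./.X/../.X
[O./.X/.X/..] O move#2: (0,1):-1/OO/.X/.X/..*, (1,0):-1/O./OX/.X/.., (2,0):-1/O./.X/OX/.., (3,0):-1/O./.X/.X/O., (3,1):-1/O./.X/.X/.O
[OO/.X/.X/..] X move#3: (1,0):+0/OO/XX/.X/.., (2,0):+0/OO/.X/XX/.., (3,0):+0/OO/.X/.X/X., (3,1):+1/OO/.X/.X/.X*
[OO/.X/.X/.X] end (terminal -1, O#4); searched O./.X/../.. to 6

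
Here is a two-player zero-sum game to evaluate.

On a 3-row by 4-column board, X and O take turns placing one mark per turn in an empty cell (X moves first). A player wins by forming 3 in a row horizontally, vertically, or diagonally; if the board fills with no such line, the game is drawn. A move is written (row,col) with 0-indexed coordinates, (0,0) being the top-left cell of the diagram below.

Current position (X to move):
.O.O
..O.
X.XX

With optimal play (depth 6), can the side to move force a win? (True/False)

X winning at [.O.O/..O./X.XX]: True

p1 X@[.O.O/..O./X.XX]: (0,0)[XO.O/..O./X.XX]-1 (0,2)[.OXO/..O./X.XX]-1 (1,0)[.O.O/X.O./X.XX]-1 (1,1)[.O.O/.XO./X.XX]-1 (1,3)[.O.O/..OX/X.XX]-1 (2,1)[.O.O/..O./XXXX]+1*
p2 O@[.O.O/..O./XXXX] terminal -1; root [.O.O/..O./X.XX] d6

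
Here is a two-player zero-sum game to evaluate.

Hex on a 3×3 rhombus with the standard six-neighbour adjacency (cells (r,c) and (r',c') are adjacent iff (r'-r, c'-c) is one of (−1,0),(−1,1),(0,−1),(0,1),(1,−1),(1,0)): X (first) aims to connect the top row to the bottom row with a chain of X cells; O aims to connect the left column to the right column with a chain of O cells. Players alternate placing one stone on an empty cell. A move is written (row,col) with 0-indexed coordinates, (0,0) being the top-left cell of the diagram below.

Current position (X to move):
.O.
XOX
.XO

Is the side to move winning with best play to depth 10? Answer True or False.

[.O./XOX/.XO] X move#1: (0,0):+1/XO./XOX/.XO*, (0,2):+1/.OX/XOX/.XO, (2,0):+1/.O./XOX/XXO
[XO./XOX/.XO] O move#2: (0,2):-1/XOO/XOX/.XO*, (2,0):-1/XO./XOX/OXO
[XOO/XOX/.XO] X move#3: (2,0):+1/XOO/XOX/XXO*
[XOO/XOX/XXO] end (terminal -1, O#4); searched .O./XOX/.XO to 10

X winning at [.O./XOX/.XO]: True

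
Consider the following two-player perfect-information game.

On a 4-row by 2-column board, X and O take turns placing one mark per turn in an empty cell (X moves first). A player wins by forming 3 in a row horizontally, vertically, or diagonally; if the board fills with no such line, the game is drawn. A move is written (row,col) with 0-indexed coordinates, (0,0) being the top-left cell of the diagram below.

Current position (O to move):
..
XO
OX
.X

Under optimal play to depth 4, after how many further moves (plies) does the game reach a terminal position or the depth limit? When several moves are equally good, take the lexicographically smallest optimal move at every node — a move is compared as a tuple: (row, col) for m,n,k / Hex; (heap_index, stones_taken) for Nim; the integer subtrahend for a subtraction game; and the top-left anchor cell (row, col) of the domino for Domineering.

PV length from [../XO/OX/.X]: 3 plies

p1 O@[../XO/OX/.X]: (0,0)[O./XO/OX/.X]+0* (0,1)[.O/XO/OX/.X]+0 (3,0)[../XO/OX/OX]+0
p2 X@[O./XO/OX/.X]: (0,1)[OX/XO/OX/.X]+0* (3,0)[O./XO/OX/XX]+0
p3 O@[OX/XO/OX/.X]: (3,0)[OX/XO/OX/OX]+0*
p4 X@[OX/XO/OX/OX] terminal +0; root [../XO/OX/.X] d4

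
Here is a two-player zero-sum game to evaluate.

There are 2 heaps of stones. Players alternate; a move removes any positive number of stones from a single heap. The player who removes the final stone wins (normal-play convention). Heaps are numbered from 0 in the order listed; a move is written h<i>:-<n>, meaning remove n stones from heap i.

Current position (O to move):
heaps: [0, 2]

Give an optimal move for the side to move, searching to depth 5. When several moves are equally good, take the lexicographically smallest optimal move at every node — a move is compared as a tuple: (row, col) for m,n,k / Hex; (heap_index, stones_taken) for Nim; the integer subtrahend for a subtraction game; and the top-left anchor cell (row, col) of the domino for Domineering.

ply 1, O at (0,2) | h1:-1=-1→(0,1); h1:-2=+1→(0,0)*
ply 2: (0,0) is terminal -1 (X); from (0,2) depth 5

O's best at [(0,2)]: h1:-2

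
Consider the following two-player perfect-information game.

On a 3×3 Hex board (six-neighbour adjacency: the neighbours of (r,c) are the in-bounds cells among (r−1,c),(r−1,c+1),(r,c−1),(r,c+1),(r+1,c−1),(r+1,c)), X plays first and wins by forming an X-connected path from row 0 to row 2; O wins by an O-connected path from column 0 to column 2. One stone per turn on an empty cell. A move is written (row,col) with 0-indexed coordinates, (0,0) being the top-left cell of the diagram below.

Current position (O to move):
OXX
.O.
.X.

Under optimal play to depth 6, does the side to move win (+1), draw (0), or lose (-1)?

value(OXX/.O./.X., O) = +1

ply 1, O at OXX/.O./.X. | (1,0)=-1→OXX/OO./.X.; (1,2)=+1→OXX/.OO/.X.*; (2,0)=-1→OXX/.O./OX.; (2,2)=-1→OXX/.O./.XO
ply 2, X at OXX/.OO/.X. | (1,0)=-1→OXX/XOO/.X.*; (2,0)=-1→OXX/.OO/XX.; (2,2)=-1→OXX/.OO/.XX
ply 3, O at OXX/XOO/.X. | (2,0)=+1→OXX/XOO/OX.*; (2,2)=-1→OXX/XOO/.XO
ply 4: OXX/XOO/OX. is terminal -1 (X); from OXX/.O./.X. depth 6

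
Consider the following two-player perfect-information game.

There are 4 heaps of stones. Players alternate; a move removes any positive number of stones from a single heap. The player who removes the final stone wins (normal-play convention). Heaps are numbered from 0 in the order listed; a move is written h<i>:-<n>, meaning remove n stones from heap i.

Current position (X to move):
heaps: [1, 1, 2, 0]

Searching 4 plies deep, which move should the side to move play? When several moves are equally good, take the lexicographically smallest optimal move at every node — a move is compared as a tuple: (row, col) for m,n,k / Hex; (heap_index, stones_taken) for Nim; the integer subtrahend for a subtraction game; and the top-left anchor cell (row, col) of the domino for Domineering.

X's best at [(1,1,2,0)]: h2:-2

[(1,1,2,0)] X move#1: h0:-1:-1/(0,1,2,0), h1:-1:-1/(1,0,2,0), h2:-1:-1/(1,1,1,0), h2:-2:+1/(1,1,0,0)*
[(1,1,0,0)] O move#2: h0:-1:-1/(0,1,0,0)*, h1:-1:-1/(1,0,0,0)
[(0,1,0,0)] X move#3: h1:-1:+1/(0,0,0,0)*
[(0,0,0,0)] end (terminal -1, O#4); searched (1,1,2,0) to 4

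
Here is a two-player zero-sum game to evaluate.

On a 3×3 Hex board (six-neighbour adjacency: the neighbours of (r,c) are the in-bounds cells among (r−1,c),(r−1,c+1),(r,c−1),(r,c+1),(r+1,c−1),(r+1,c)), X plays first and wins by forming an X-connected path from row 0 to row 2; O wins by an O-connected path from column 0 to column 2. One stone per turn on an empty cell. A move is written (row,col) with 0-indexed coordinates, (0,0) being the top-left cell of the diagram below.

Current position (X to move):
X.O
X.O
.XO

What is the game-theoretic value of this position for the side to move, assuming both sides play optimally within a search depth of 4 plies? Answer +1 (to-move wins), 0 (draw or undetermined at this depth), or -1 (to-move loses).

p1 X@[X.O/X.O/.XO]: (0,1)[XXO/X.O/.XO]+1* (1,1)[X.O/XXO/.XO]+1 (2,0)[X.O/X.O/XXO]+1
p2 O@[XXO/X.O/.XO]: (1,1)[XXO/XOO/.XO]-1* (2,0)[XXO/X.O/OXO]-1
p3 X@[XXO/XOO/.XO]: (2,0)[XXO/XOO/XXO]+1*
p4 O@[XXO/XOO/XXO] terminal -1; root [X.O/X.O/.XO] d4

value(X.O/X.O/.XO, X) = +1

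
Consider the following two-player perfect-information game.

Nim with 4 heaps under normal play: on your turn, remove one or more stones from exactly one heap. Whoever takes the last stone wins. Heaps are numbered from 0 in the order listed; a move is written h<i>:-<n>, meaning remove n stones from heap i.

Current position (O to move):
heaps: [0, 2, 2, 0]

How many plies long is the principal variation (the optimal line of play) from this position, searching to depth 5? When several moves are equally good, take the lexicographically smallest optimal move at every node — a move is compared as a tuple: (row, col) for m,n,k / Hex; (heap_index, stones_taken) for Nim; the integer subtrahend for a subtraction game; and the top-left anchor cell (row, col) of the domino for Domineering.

PV length from [(0,2,2,0)]: 4 plies

[(0,2,2,0)] O move#1: h1:-1:-1/(0,1,2,0)*, h1:-2:-1/(0,0,2,0), h2:-1:-1/(0,2,1,0), h2:-2:-1/(0,2,0,0)
[(0,1,2,0)] X move#2: h1:-1:-1/(0,0,2,0), h2:-1:+1/(0,1,1,0)*, h2:-2:-1/(0,1,0,0)
[(0,1,1,0)] O move#3: h1:-1:-1/(0,0,1,0)*, h2:-1:-1/(0,1,0,0)
[(0,0,1,0)] X move#4: h2:-1:+1/(0,0,0,0)*
[(0,0,0,0)] end (terminal -1, O#5); searched (0,2,2,0) to 5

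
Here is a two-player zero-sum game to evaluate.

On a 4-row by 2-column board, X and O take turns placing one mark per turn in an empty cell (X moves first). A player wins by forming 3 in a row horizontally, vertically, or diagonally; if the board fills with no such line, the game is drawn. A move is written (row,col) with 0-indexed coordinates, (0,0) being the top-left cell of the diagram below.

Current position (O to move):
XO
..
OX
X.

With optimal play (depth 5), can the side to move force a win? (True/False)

p1 O@[XO/../OX/X.]: (1,0)[XO/O./OX/X.]+0* (1,1)[XO/.O/OX/X.]+0 (3,1)[XO/../OX/XO]+0
p2 X@[XO/O./OX/X.]: (1,1)[XO/OX/OX/X.]+0* (3,1)[XO/O./OX/XX]+0
p3 O@[XO/OX/OX/X.]: (3,1)[XO/OX/OX/XO]+0*
p4 X@[XO/OX/OX/XO] terminal +0; root [XO/../OX/X.] d5

O winning at [XO/../OX/X.]: False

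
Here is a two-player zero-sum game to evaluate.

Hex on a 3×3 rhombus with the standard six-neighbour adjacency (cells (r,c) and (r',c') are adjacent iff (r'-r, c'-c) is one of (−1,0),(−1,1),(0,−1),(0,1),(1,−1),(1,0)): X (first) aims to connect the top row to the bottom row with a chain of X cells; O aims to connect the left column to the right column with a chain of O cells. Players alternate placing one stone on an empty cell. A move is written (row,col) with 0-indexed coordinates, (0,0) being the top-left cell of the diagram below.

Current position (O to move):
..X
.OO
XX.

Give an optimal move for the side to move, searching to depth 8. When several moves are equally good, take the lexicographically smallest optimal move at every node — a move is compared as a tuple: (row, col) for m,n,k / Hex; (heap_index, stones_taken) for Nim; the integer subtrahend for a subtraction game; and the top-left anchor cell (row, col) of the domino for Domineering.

O's best at [..X/.OO/XX.]: (0,0)

[..X/.OO/XX.] O move#1: (0,0):+1/O.X/.OO/XX.*, (0,1):+1/.OX/.OO/XX., (1,0):+1/..X/OOO/XX., (2,2):-1/..X/.OO/XXO
[O.X/.OO/XX.] X move#2: (0,1):-1/OXX/.OO/XX.*, (1,0):-1/O.X/XOO/XX., (2,2):-1/O.X/.OO/XXX
[OXX/.OO/XX.] O move#3: (1,0):+1/OXX/OOO/XX.*, (2,2):-1/OXX/.OO/XXO
[OXX/OOO/XX.] end (terminal -1, X#4); searched ..X/.OO/XX. to 8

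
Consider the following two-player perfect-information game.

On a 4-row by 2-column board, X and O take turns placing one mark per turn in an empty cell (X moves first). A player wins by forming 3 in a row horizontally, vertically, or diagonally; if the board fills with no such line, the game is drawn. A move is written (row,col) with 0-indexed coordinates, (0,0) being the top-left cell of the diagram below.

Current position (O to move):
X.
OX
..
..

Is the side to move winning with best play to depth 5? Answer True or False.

O winning at [X./OX/../..]: False

p1 O@[X./OX/../..]: (0,1)[XO/OX/../..]+0* (2,0)[X./OX/O./..]+0 (2,1)[X./OX/.O/..]+0 (3,0)[X./OX/../O.]+0 (3,1)[X./OX/../.O]+0
p2 X@[XO/OX/../..]: (2,0)[XO/OX/X./..]+0* (2,1)[XO/OX/.X/..]+0 (3,0)[XO/OX/../X.]+0 (3,1)[XO/OX/../.X]+0
p3 O@[XO/OX/X./..]: (2,1)[XO/OX/XO/..]+0* (3,0)[XO/OX/X./O.]+0 (3,1)[XO/OX/X./.O]+0
p4 X@[XO/OX/XO/..]: (3,0)[XO/OX/XO/X.]+0* (3,1)[XO/OX/XO/.X]+0
p5 O@[XO/OX/XO/X.]: (3,1)[XO/OX/XO/XO]+0*
p6 X@[XO/OX/XO/XO] terminal +0; root [X./OX/../..] d5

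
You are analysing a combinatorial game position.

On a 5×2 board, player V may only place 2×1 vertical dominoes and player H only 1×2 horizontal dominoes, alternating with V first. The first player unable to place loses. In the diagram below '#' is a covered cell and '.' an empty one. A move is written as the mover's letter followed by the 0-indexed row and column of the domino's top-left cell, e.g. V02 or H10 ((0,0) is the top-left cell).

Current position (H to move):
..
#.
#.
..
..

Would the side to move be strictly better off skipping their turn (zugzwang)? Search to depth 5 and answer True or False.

[../#./#./../..] H move#1: H00:-1/##/#./#./../.., H30:+1/../#./#./##/..*, H40:+1/../#./#./../##
[../#./#./##/..] V move#2: V01:-1/.#/##/#./##/..*, V11:-1/../##/##/##/..
[.#/##/#./##/..] H move#3: H40:+1/.#/##/#./##/##*
[.#/##/#./##/##] end (terminal -1, V#4); searched ../#./#./../.. to 5
if H skipped the turn, V would face:
~ [../#./#./../..] V move#1: V01:-1/.#/##/#./../.., V11:-1/../##/##/../.., V21:+1/../#./##/.#/..*, V30:+1/../#./#./#./#., V31:+1/../#./#./.#/.#
~ [../#./##/.#/..] H move#2: H00:-1/##/#./##/.#/..*, H40:-1/../#./##/.#/##
~ [##/#./##/.#/..] V move#3: V30:+1/##/#./##/##/#.*
~ [##/#./##/##/#.] end (terminal -1, H#4); searched ../#./#./../.. to 5
compare (H): move=+1 vs pass=-1

zugzwang(../#./#./../.., H) = False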